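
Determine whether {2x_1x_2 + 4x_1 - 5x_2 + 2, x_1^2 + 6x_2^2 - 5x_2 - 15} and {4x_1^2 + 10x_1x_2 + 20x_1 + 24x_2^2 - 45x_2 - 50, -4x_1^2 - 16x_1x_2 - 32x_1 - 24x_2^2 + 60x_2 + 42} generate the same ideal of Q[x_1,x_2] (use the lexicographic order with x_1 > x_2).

No, the ideals differ.

Since reduced Gröbner bases are canonical representatives of ideals under a given ordering, it suffices to compute and compare them.
Buchberger on the first generating set:
f_1 = 2x_1x_2 + 4x_1 - 5x_2 + 2, LT = x_1x_2.
f_2 = x_1^2 + 6x_2^2 - 5x_2 - 15, LT = x_1^2.

S(f_1,f_2): lcm = x_1^2x_2. S = 2x_1^2 - 5/2x_1x_2 + x_1 - 6x_2^3 + 5x_2^2 + 15x_2.
  leading term x_1^2: subtract (2)·f_2 from 2x_1^2 - 5/2x_1x_2 + x_1 - 6x_2^3 + 5x_2^2 + 15x_2 → -5/2x_1x_2 + x_1 - 6x_2^3 - 7x_2^2 + 25x_2 + 30
  leading term x_1x_2: subtract (-5/4)·f_1 from -5/2x_1x_2 + x_1 - 6x_2^3 - 7x_2^2 + 25x_2 + 30 → 6x_1 - 6x_2^3 - 7x_2^2 + 75/4x_2 + 65/2
  leading term x_1: no divisor's leading term divides it; move 6x_1 to the remainder.
  leading term x_2^3: no divisor's leading term divides it; move -6x_2^3 to the remainder.
  leading term x_2^2: no divisor's leading term divides it; move -7x_2^2 to the remainder.
  leading term x_2: no divisor's leading term divides it; move 75/4x_2 to the remainder.
  leading term 1: no divisor's leading term divides it; move 65/2 to the remainder.
  remainder 6x_1 - 6x_2^3 - 7x_2^2 + 75/4x_2 + 65/2 ≠ 0; add g_3 = 6x_1 - 6x_2^3 - 7x_2^2 + 75/4x_2 + 65/2 to the basis.

S(f_1,g_3): lcm = x_1x_2. S = 2x_1 + x_2^4 + 7/6x_2^3 - 25/8x_2^2 - 95/12x_2 + 1.
  leading term x_1: subtract (1/3)·g_3 from 2x_1 + x_2^4 + 7/6x_2^3 - 25/8x_2^2 - 95/12x_2 + 1 → x_2^4 + 19/6x_2^3 - 19/24x_2^2 - 85/6x_2 - 59/6
  leading term x_2^4: no divisor's leading term divides it; move x_2^4 to the remainder.
  leading term x_2^3: no divisor's leading term divides it; move 19/6x_2^3 to the remainder.
  leading term x_2^2: no divisor's leading term divides it; move -19/24x_2^2 to the remainder.
  leading term x_2: no divisor's leading term divides it; move -85/6x_2 to the remainder.
  leading term 1: no divisor's leading term divides it; move -59/6 to the remainder.
  remainder x_2^4 + 19/6x_2^3 - 19/24x_2^2 - 85/6x_2 - 59/6 ≠ 0; add g_4 = x_2^4 + 19/6x_2^3 - 19/24x_2^2 - 85/6x_2 - 59/6 to the basis.

The other S-polynomials (S(f_2,g_3), S(f_1,g_4), S(f_2,g_4), S(g_3,g_4)) all reduce to 0 modulo the current basis, so we have a Gröbner basis.
Inter-reduce: drop elements whose leading term is divisible by another's, tail-reduce, and make monic.
Reduced Gröbner basis: {x_1 - x_2^3 - 7/6x_2^2 + 25/8x_2 + 65/12, x_2^4 + 19/6x_2^3 - 19/24x_2^2 - 85/6x_2 - 59/6}.

Buchberger on the second generating set:
h_1 = 4x_1^2 + 10x_1x_2 + 20x_1 + 24x_2^2 - 45x_2 - 50, LT = x_1^2.
h_2 = -4x_1^2 - 16x_1x_2 - 32x_1 - 24x_2^2 + 60x_2 + 42, LT = x_1^2.

S(h_1,h_2): lcm = x_1^2. S = -3/2x_1x_2 - 3x_1 + 15/4x_2 - 2.
  leading term x_1x_2: no divisor's leading term divides it; move -3/2x_1x_2 to the remainder.
  leading term x_1: no divisor's leading term divides it; move -3x_1 to the remainder.
  leading term x_2: no divisor's leading term divides it; move 15/4x_2 to the remainder.
  leading term 1: no divisor's leading term divides it; move -2 to the remainder.
  remainder -3/2x_1x_2 - 3x_1 + 15/4x_2 - 2 ≠ 0; add k_3 = -3/2x_1x_2 - 3x_1 + 15/4x_2 - 2 to the basis.

S(h_1,k_3): lcm = x_1^2x_2. S = -2x_1^2 + 5/2x_1x_2^2 + 15/2x_1x_2 - 4/3x_1 + 6x_2^3 - 45/4x_2^2 - 25/2x_2.
  leading term x_1^2: subtract (-1/2)·h_1 from -2x_1^2 + 5/2x_1x_2^2 + 15/2x_1x_2 - 4/3x_1 + 6x_2^3 - 45/4x_2^2 - 25/2x_2 → 5/2x_1x_2^2 + 25/2x_1x_2 + 26/3x_1 + 6x_2^3 + 3/4x_2^2 - 35x_2 - 25
  leading term x_1x_2^2: subtract (-5/3x_2)·k_3 from 5/2x_1x_2^2 + 25/2x_1x_2 + 26/3x_1 + 6x_2^3 + 3/4x_2^2 - 35x_2 - 25 → 15/2x_1x_2 + 26/3x_1 + 6x_2^3 + 7x_2^2 - 115/3x_2 - 25
  leading term x_1x_2: subtract (-5)·k_3 from 15/2x_1x_2 + 26/3x_1 + 6x_2^3 + 7x_2^2 - 115/3x_2 - 25 → -19/3x_1 + 6x_2^3 + 7x_2^2 - 235/12x_2 - 35
  leading term x_1: no divisor's leading term divides it; move -19/3x_1 to the remainder.
  leading term x_2^3: no divisor's leading term divides it; move 6x_2^3 to the remainder.
  leading term x_2^2: no divisor's leading term divides it; move 7x_2^2 to the remainder.
  leading term x_2: no divisor's leading term divides it; move -235/12x_2 to the remainder.
  leading term 1: no divisor's leading term divides it; move -35 to the remainder.
  remainder -19/3x_1 + 6x_2^3 + 7x_2^2 - 235/12x_2 - 35 ≠ 0; add k_4 = -19/3x_1 + 6x_2^3 + 7x_2^2 - 235/12x_2 - 35 to the basis.

S(k_3,k_4): lcm = x_1x_2. S = 2x_1 + 18/19x_2^4 + 21/19x_2^3 - 235/76x_2^2 - 305/38x_2 + 4/3.
  leading term x_1: subtract (-6/19)·k_4 from 2x_1 + 18/19x_2^4 + 21/19x_2^3 - 235/76x_2^2 - 305/38x_2 + 4/3 → 18/19x_2^4 + 3x_2^3 - 67/76x_2^2 - 270/19x_2 - 554/57
  leading term x_2^4: no divisor's leading term divides it; move 18/19x_2^4 to the remainder.
  leading term x_2^3: no divisor's leading term divides it; move 3x_2^3 to the remainder.
  leading term x_2^2: no divisor's leading term divides it; move -67/76x_2^2 to the remainder.
  leading term x_2: no divisor's leading term divides it; move -270/19x_2 to the remainder.
  leading term 1: no divisor's leading term divides it; move -554/57 to the remainder.
  remainder 18/19x_2^4 + 3x_2^3 - 67/76x_2^2 - 270/19x_2 - 554/57 ≠ 0; add k_5 = 18/19x_2^4 + 3x_2^3 - 67/76x_2^2 - 270/19x_2 - 554/57 to the basis.

The other S-polynomials (S(h_2,k_3), S(h_1,k_4), S(h_2,k_4), S(h_1,k_5), S(h_2,k_5), S(k_3,k_5), S(k_4,k_5)) all reduce to 0 modulo the current basis, so we have a Gröbner basis.
Inter-reduce: drop elements whose leading term is divisible by another's, tail-reduce, and make monic.
Reduced Gröbner basis: {x_1 - 18/19x_2^3 - 21/19x_2^2 + 235/76x_2 + 105/19, x_2^4 + 19/6x_2^3 - 67/72x_2^2 - 15x_2 - 277/27}.

Since the reduced bases disagree, the two ideals are not the same.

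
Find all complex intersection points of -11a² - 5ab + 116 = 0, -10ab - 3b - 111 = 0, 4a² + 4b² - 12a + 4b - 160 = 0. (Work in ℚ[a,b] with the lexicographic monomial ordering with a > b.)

Compute a lex Gröbner basis by Buchberger's algorithm.
f_1 = -11a² - 5ab + 116, LT = a².
f_2 = -10ab - 3b - 111, LT = ab.
f_3 = 4a² - 12a + 4b² + 4b - 160, LT = a².

S(f_1,f_2): lcm = a²b. S = 5/11ab² - 3/10ab - 111/10a - 116/11b.
  reduce S modulo (f_1, f_2, f_3):
  remainder -111/10a - 3/22b² - 17051/1100b + 333/100 ≠ 0; add h_4 = -111/10a - 3/22b² - 17051/1100b + 333/100 to the basis.

S(f_1,f_3): lcm = a². S = 5/11ab + 3a - b² - b + 324/11.
  reduce S modulo (f_1, f_2, f_3, h_4):
  remainder -422/407b² - 10838/2035b + 1392/55 ≠ 0; add h_5 = -422/407b² - 10838/2035b + 1392/55 to the basis.

S(f_2,f_3): lcm = a²b. S = 33/10ab + 111/10a - b³ - b² + 40b.
  reduce S modulo (f_1, f_2, f_3, h_4, h_5):
  remainder -525163607/24486550b + 1575490821/24486550 ≠ 0; add h_6 = -525163607/24486550b + 1575490821/24486550 to the basis.

The other S-polynomials (S(f_1,h_4), S(f_2,h_4), S(f_3,h_4), S(f_1,h_5), S(f_2,h_5), S(f_3,h_5), S(h_4,h_5), S(f_1,h_6), S(f_2,h_6), S(f_3,h_6), S(h_4,h_6), S(h_5,h_6)) all reduce to 0 modulo the current basis, so we have a Gröbner basis.
Inter-reduce: drop elements whose leading term is divisible by another's, tail-reduce, and make monic.
Reduced Gröbner basis: {a + 4, b - 3}.

A lex Gröbner basis eliminates variables successively. Here b - 3 depends only on b, with roots {3}; lifting each root through the earlier basis elements recovers the full solutions.
  b = 3: the earlier basis element becomes a + 4 = 0, giving a = -4 — point (-4, 3).

{(-4, 3)}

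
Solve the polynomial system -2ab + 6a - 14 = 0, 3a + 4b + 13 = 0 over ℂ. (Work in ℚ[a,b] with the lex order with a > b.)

Compute a lex Gröbner basis by Buchberger's algorithm.
f_1 = -2ab + 6a - 14, LT = ab.
f_2 = 3a + 4b + 13, LT = a.

S(f_1,f_2): lcm = ab. S = -3a - 4/3b² - 13/3b + 7.
  leading term a: subtract (-1)·f_2 from -3a - 4/3b² - 13/3b + 7 → -4/3b² - ⅓b + 20
  leading term b²: no divisor's leading term divides it; move -4/3b² to the remainder.
  leading term b: no divisor's leading term divides it; move -⅓b to the remainder.
  leading term 1: no divisor's leading term divides it; move 20 to the remainder.
  remainder -4/3b² - ⅓b + 20 ≠ 0; add h_3 = -4/3b² - ⅓b + 20 to the basis.

The other S-polynomials (S(f_1,h_3), S(f_2,h_3)) all reduce to 0 modulo the current basis, so we have a Gröbner basis.
Inter-reduce: drop elements whose leading term is divisible by another's, tail-reduce, and make monic.
Reduced Gröbner basis: {a + 4/3b + 13/3, b² + ¼b - 15}.

Since the basis is lex-ordered, b² + ¼b - 15 is univariate in b. Its roots are {-4, 15/4}. Back-substituting each root into the other basis elements fixes the other coordinates.
  b = -4: the earlier basis element becomes a - 1 = 0, giving a = 1 — point (1, -4).
  b = 15/4: the earlier basis element becomes a + 28/3 = 0, giving a = -28/3 — point (-28/3, 15/4).
Check: every point annihilates each of the original generators.

{(1, -4), (-28/3, 15/4)}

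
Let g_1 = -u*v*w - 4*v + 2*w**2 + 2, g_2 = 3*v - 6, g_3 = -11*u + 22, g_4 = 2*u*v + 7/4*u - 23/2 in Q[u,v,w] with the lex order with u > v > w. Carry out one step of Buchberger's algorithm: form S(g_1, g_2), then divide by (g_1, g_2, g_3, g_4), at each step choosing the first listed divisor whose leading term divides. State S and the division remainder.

lcm(LM(g_1), LM(g_2)) = u*v*w.
S = (lcm/LT(g_1))·g_1 − (lcm/LT(g_2))·g_2 = 2*u*w + 4*v - 2*w**2 - 2.
Reduce S modulo (g_1, g_2, g_3, g_4) in that order:
  leading term u*w: subtract (-2/11*w)·g_3 from 2*u*w + 4*v - 2*w**2 - 2 → 4*v - 2*w**2 + 4*w - 2
  leading term v: subtract (4/3)·g_2 from 4*v - 2*w**2 + 4*w - 2 → -2*w**2 + 4*w + 6
  leading term w**2: no divisor's leading term divides it; move -2*w**2 to the remainder.
  leading term w: no divisor's leading term divides it; move 4*w to the remainder.
  leading term 1: no divisor's leading term divides it; move 6 to the remainder.
The remainder -2*w**2 + 4*w + 6 is nonzero, so it would be added as the next basis element.

S(g_1, g_2) = 2*u*w + 4*v - 2*w**2 - 2; remainder on division = -2*w**2 + 4*w + 6.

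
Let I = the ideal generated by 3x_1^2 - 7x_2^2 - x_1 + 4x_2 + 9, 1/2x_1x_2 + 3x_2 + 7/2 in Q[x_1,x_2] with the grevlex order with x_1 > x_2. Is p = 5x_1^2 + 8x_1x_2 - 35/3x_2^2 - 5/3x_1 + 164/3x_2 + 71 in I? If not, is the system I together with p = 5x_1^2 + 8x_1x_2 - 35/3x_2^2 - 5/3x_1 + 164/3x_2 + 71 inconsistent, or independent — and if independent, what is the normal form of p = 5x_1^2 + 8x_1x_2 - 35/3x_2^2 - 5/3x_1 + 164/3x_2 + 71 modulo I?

First compute the reduced Gröbner basis of I by Buchberger's algorithm.
f_1 = 3x_1^2 - 7x_2^2 - x_1 + 4x_2 + 9, LT = x_1^2.
f_2 = 1/2x_1x_2 + 3x_2 + 7/2, LT = x_1x_2.

S(f_1,f_2): lcm = x_1^2x_2. S = -7/3x_2^3 - 19/3x_1x_2 + 4/3x_2^2 - 7x_1 + 3x_2.
  leading term x_2^3: no divisor's leading term divides it; move -7/3x_2^3 to the remainder.
  leading term x_1x_2: subtract (-38/3)·f_2 from -19/3x_1x_2 + 4/3x_2^2 - 7x_1 + 3x_2 → 4/3x_2^2 - 7x_1 + 41x_2 + 133/3
  leading term x_2^2: no divisor's leading term divides it; move 4/3x_2^2 to the remainder.
  leading term x_1: no divisor's leading term divides it; move -7x_1 to the remainder.
  leading term x_2: no divisor's leading term divides it; move 41x_2 to the remainder.
  leading term 1: no divisor's leading term divides it; move 133/3 to the remainder.
  remainder -7/3x_2^3 + 4/3x_2^2 - 7x_1 + 41x_2 + 133/3 ≠ 0; add h_3 = -7/3x_2^3 + 4/3x_2^2 - 7x_1 + 41x_2 + 133/3 to the basis.

The other S-polynomials (S(f_1,h_3), S(f_2,h_3)) all reduce to 0 modulo the current basis, so we have a Gröbner basis.
Inter-reduce: drop elements whose leading term is divisible by another's, tail-reduce, and make monic.
Reduced Gröbner basis: {x_2^3 - 4/7x_2^2 + 3x_1 - 123/7x_2 - 19, x_1^2 - 7/3x_2^2 - 1/3x_1 + 4/3x_2 + 3, x_1x_2 + 6x_2 + 7}.
Label its elements g_1 = x_2^3 - 4/7x_2^2 + 3x_1 - 123/7x_2 - 19, g_2 = x_1^2 - 7/3x_2^2 - 1/3x_1 + 4/3x_2 + 3, g_3 = x_1x_2 + 6x_2 + 7.

Reduce p = 5x_1^2 + 8x_1x_2 - 35/3x_2^2 - 5/3x_1 + 164/3x_2 + 71 modulo G:
  leading term x_1^2: subtract (5)·g_2 from 5x_1^2 + 8x_1x_2 - 35/3x_2^2 - 5/3x_1 + 164/3x_2 + 71 → 8x_1x_2 + 48x_2 + 56
  leading term x_1x_2: subtract (8)·g_3 from 8x_1x_2 + 48x_2 + 56 → 0
  normal form = 0.
Since the normal form is 0, p ∈ I.

5x_1^2 + 8x_1x_2 - 35/3x_2^2 - 5/3x_1 + 164/3x_2 + 71 lies in I (it reduces to 0).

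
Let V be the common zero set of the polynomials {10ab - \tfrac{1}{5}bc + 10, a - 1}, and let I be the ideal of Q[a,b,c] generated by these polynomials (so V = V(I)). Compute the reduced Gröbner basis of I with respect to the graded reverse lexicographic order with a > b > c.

f_1 = 10ab - \tfrac{1}{5}bc + 10, LT = ab.
f_2 = a - 1, LT = a.

S(f_1,f_2): lcm = ab. S = -\tfrac{1}{50}bc + b + 1.
  leading term bc: no divisor's leading term divides it; move -\tfrac{1}{50}bc to the remainder.
  leading term b: no divisor's leading term divides it; move b to the remainder.
  leading term 1: no divisor's leading term divides it; move 1 to the remainder.
  remainder -\tfrac{1}{50}bc + b + 1 ≠ 0; add g_3 = -\tfrac{1}{50}bc + b + 1 to the basis.

The other S-polynomials (S(f_1,g_3), S(f_2,g_3)) all reduce to 0 modulo the current basis, so we have a Gröbner basis.
Inter-reduce: drop elements whose leading term is divisible by another's, tail-reduce, and make monic.

G = {bc - 50b - 50, a - 1}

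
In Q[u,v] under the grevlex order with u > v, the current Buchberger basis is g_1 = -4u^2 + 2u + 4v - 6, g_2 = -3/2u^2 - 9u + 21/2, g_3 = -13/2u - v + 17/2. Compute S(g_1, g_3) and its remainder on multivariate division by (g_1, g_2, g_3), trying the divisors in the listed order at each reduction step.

lcm(LM(g_1), LM(g_3)) = u^2.
S = (lcm/LT(g_1))·g_1 − (lcm/LT(g_3))·g_3 = -2/13uv + 21/26u - v + 3/2.
Reduce S modulo (g_1, g_2, g_3) in that order:
  leading term uv: subtract (4/169v)·g_3 from -2/13uv + 21/26u - v + 3/2 → 4/169v^2 + 21/26u - 203/169v + 3/2
  leading term v^2: no divisor's leading term divides it; move 4/169v^2 to the remainder.
  leading term u: subtract (-21/169)·g_3 from 21/26u - 203/169v + 3/2 → -224/169v + 432/169
  leading term v: no divisor's leading term divides it; move -224/169v to the remainder.
  leading term 1: no divisor's leading term divides it; move 432/169 to the remainder.
The remainder 4/169v^2 - 224/169v + 432/169 is nonzero, so it would be added as the next basis element.

S(g_1, g_3) = -2/13uv + 21/26u - v + 3/2; remainder on division = 4/169v^2 - 224/169v + 432/169.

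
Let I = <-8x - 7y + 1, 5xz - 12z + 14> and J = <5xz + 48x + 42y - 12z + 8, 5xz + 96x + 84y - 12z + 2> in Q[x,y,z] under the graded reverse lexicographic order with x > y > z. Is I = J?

Since reduced Gröbner bases are canonical representatives of ideals under a given ordering, it suffices to compute and compare them.
Buchberger on the first generating set:
f_1 = -8x - 7y + 1, LT = x.
f_2 = 5xz - 12z + 14, LT = xz.

S(f_1,f_2): lcm = xz. S = 7/8yz + 91/40z - 14/5.
  leading term yz: no divisor's leading term divides it; move 7/8yz to the remainder.
  leading term z: no divisor's leading term divides it; move 91/40z to the remainder.
  leading term 1: no divisor's leading term divides it; move -14/5 to the remainder.
  remainder 7/8yz + 91/40z - 14/5 ≠ 0; add g_3 = 7/8yz + 91/40z - 14/5 to the basis.

The other S-polynomials (S(f_1,g_3), S(f_2,g_3)) all reduce to 0 modulo the current basis, so we have a Gröbner basis.
Inter-reduce: drop elements whose leading term is divisible by another's, tail-reduce, and make monic.
Reduced Gröbner basis: {yz + 13/5z - 16/5, x + 7/8y - 1/8}.

Buchberger on the second generating set:
h_1 = 5xz + 48x + 42y - 12z + 8, LT = xz.
h_2 = 5xz + 96x + 84y - 12z + 2, LT = xz.

S(h_1,h_2): lcm = xz. S = -48/5x - 42/5y + 6/5.
  leading term x: no divisor's leading term divides it; move -48/5x to the remainder.
  leading term y: no divisor's leading term divides it; move -42/5y to the remainder.
  leading term 1: no divisor's leading term divides it; move 6/5 to the remainder.
  remainder -48/5x - 42/5y + 6/5 ≠ 0; add k_3 = -48/5x - 42/5y + 6/5 to the basis.

S(h_1,k_3): lcm = xz. S = -7/8yz + 48/5x + 42/5y - 91/40z + 8/5.
  leading term yz: no divisor's leading term divides it; move -7/8yz to the remainder.
  leading term x: subtract (-1)·k_3 from 48/5x + 42/5y - 91/40z + 8/5 → -91/40z + 14/5
  leading term z: no divisor's leading term divides it; move -91/40z to the remainder.
  leading term 1: no divisor's leading term divides it; move 14/5 to the remainder.
  remainder -7/8yz - 91/40z + 14/5 ≠ 0; add k_4 = -7/8yz - 91/40z + 14/5 to the basis.

The other S-polynomials (S(h_2,k_3), S(h_1,k_4), S(h_2,k_4), S(k_3,k_4)) all reduce to 0 modulo the current basis, so we have a Gröbner basis.
Inter-reduce: drop elements whose leading term is divisible by another's, tail-reduce, and make monic.
Reduced Gröbner basis: {yz + 13/5z - 16/5, x + 7/8y - 1/8}.

Same reduced basis, so the two generating sets span the same ideal.

Yes, the ideals are equal.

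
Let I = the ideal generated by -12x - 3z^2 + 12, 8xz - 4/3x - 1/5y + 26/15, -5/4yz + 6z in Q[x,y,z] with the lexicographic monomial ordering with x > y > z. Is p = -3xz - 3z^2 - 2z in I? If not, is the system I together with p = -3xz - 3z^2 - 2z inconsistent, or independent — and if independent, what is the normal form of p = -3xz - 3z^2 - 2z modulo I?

-3xz - 3z^2 - 2z is independent of I; its normal form modulo I is 3/4z^3 - 3z^2 - 5z.

First compute the reduced Gröbner basis of I by Buchberger's algorithm.
f_1 = -12x - 3z^2 + 12, LT = x.
f_2 = 8xz - 4/3x - 1/5y + 26/15, LT = xz.
f_3 = -5/4yz + 6z, LT = yz.

S(f_1,f_2): lcm = xz. S = 1/6x + 1/40y + 1/4z^3 - z - 13/60.
  leading term x: subtract (-1/72)·f_1 from 1/6x + 1/40y + 1/4z^3 - z - 13/60 → 1/40y + 1/4z^3 - 1/24z^2 - z - 1/20
  leading term y: no divisor's leading term divides it; move 1/40y to the remainder.
  leading term z^3: no divisor's leading term divides it; move 1/4z^3 to the remainder.
  leading term z^2: no divisor's leading term divides it; move -1/24z^2 to the remainder.
  leading term z: no divisor's leading term divides it; move -z to the remainder.
  leading term 1: no divisor's leading term divides it; move -1/20 to the remainder.
  remainder 1/40y + 1/4z^3 - 1/24z^2 - z - 1/20 ≠ 0; add h_4 = 1/40y + 1/4z^3 - 1/24z^2 - z - 1/20 to the basis.

S(f_3,h_4): lcm = yz. S = -10z^4 + 5/3z^3 + 40z^2 - 14/5z.
  leading term z^4: no divisor's leading term divides it; move -10z^4 to the remainder.
  leading term z^3: no divisor's leading term divides it; move 5/3z^3 to the remainder.
  leading term z^2: no divisor's leading term divides it; move 40z^2 to the remainder.
  leading term z: no divisor's leading term divides it; move -14/5z to the remainder.
  remainder -10z^4 + 5/3z^3 + 40z^2 - 14/5z ≠ 0; add h_5 = -10z^4 + 5/3z^3 + 40z^2 - 14/5z to the basis.

The other S-polynomials (S(f_1,f_3), S(f_2,f_3), S(f_1,h_4), S(f_2,h_4), S(f_1,h_5), S(f_2,h_5), S(f_3,h_5), S(h_4,h_5)) all reduce to 0 modulo the current basis, so we have a Gröbner basis.
Inter-reduce: drop elements whose leading term is divisible by another's, tail-reduce, and make monic.
Reduced Gröbner basis: {x + 1/4z^2 - 1, y + 10z^3 - 5/3z^2 - 40z - 2, z^4 - 1/6z^3 - 4z^2 + 7/25z}.
Label its elements g_1 = x + 1/4z^2 - 1, g_2 = y + 10z^3 - 5/3z^2 - 40z - 2, g_3 = z^4 - 1/6z^3 - 4z^2 + 7/25z.

Reduce p = -3xz - 3z^2 - 2z modulo G:
  leading term xz: subtract (-3z)·g_1 from -3xz - 3z^2 - 2z → 3/4z^3 - 3z^2 - 5z
  leading term z^3: no divisor's leading term divides it; move 3/4z^3 to the remainder.
  leading term z^2: no divisor's leading term divides it; move -3z^2 to the remainder.
  leading term z: no divisor's leading term divides it; move -5z to the remainder.
  normal form = 3/4z^3 - 3z^2 - 5z.
The normal form is nonzero, so p ∉ I. Since p minus its normal form lies in I, I + (p) = I + (r) where r = 3/4z^3 - 3z^2 - 5z; decide whether this ideal is the whole ring.
Run Buchberger on G together with r (pairs among the g_i already reduce to 0 since G is a Gröbner basis):
g_1 = x + 1/4z^2 - 1, LT = x.
g_2 = y + 10z^3 - 5/3z^2 - 40z - 2, LT = y.
g_3 = z^4 - 1/6z^3 - 4z^2 + 7/25z, LT = z^4.
r = 3/4z^3 - 3z^2 - 5z, LT = z^3.

S(g_3,r): lcm = z^4. S = 23/6z^3 + 8/3z^2 + 7/25z.
  leading term z^3: subtract (46/9)·r from 23/6z^3 + 8/3z^2 + 7/25z → 18z^2 + 5813/225z
  leading term z^2: no divisor's leading term divides it; move 18z^2 to the remainder.
  leading term z: no divisor's leading term divides it; move 5813/225z to the remainder.
  remainder 18z^2 + 5813/225z ≠ 0; add m_5 = 18z^2 + 5813/225z to the basis.

S(g_3,m_5): lcm = z^4. S = -3244/2025z^3 - 4z^2 + 7/25z.
  leading term z^3: subtract (-12976/6075)·r from -3244/2025z^3 - 4z^2 + 7/25z → -21076/2025z^2 - 63179/6075z
  leading term z^2: subtract (-10538/18225)·m_5 from -21076/2025z^2 - 63179/6075z → 18611569/4100625z
  leading term z: no divisor's leading term divides it; move 18611569/4100625z to the remainder.
  remainder 18611569/4100625z ≠ 0; add m_6 = 18611569/4100625z to the basis.

The other S-polynomials (S(g_1,g_2), S(g_1,g_3), S(g_1,r), S(g_2,g_3), S(g_2,r), S(g_1,m_5), S(g_2,m_5), S(r,m_5), S(g_1,m_6), S(g_2,m_6), S(g_3,m_6), S(r,m_6), S(m_5,m_6)) all reduce to 0 modulo the current basis, so we have a Gröbner basis.
Inter-reduce: drop elements whose leading term is divisible by another's, tail-reduce, and make monic.
Reduced Gröbner basis: {x - 1, y - 2, z}.
The reduced Gröbner basis of I + (p) is {x - 1, y - 2, z} ≠ {1}, a proper ideal, so the enlarged system stays consistent: p is independent of I, with normal form 3/4z^3 - 3z^2 - 5z.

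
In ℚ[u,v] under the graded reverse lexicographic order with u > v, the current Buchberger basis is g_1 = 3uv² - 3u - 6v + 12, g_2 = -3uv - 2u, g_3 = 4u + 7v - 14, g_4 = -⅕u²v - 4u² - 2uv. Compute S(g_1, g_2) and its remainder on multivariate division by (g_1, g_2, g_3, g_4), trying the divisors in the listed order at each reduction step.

lcm(LM(g_1), LM(g_2)) = uv².
S = (lcm/LT(g_1))·g_1 − (lcm/LT(g_2))·g_2 = -⅔uv - u - 2v + 4.
Reduce S modulo (g_1, g_2, g_3, g_4) in that order:
  leading term uv: subtract (2/9)·g_2 from -⅔uv - u - 2v + 4 → -5/9u - 2v + 4
  leading term u: subtract (-5/36)·g_3 from -5/9u - 2v + 4 → -37/36v + 37/18
  leading term v: no divisor's leading term divides it; move -37/36v to the remainder.
  leading term 1: no divisor's leading term divides it; move 37/18 to the remainder.
The remainder -37/36v + 37/18 is nonzero, so it would be added as the next basis element.
An S-polynomial is built so that the two leading terms cancel; whether anything survives reduction is exactly the Gröbner-basis criterion.

S(g_1, g_2) = -⅔uv - u - 2v + 4; remainder on division = -37/36v + 37/18.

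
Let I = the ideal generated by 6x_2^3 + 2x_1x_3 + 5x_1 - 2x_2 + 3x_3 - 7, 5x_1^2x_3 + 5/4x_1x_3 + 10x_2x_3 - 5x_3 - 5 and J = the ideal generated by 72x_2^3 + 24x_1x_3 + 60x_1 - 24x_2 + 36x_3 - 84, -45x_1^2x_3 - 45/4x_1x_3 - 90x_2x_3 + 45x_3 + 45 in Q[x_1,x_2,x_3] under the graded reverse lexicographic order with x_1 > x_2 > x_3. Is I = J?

For a fixed monomial order, each ideal has a unique reduced Gröbner basis; comparing bases decides equality.
Buchberger on the first generating set:
f_1 = 6x_2^3 + 2x_1x_3 + 5x_1 - 2x_2 + 3x_3 - 7, LT = x_2^3.
f_2 = 5x_1^2x_3 + 5/4x_1x_3 + 10x_2x_3 - 5x_3 - 5, LT = x_1^2x_3.

The S-polynomials (S(f_1,f_2)) all reduce to 0 modulo the current basis, so we have a Gröbner basis.
Inter-reduce: drop elements whose leading term is divisible by another's, tail-reduce, and make monic.
Reduced Gröbner basis: {x_2^3 + 1/3x_1x_3 + 5/6x_1 - 1/3x_2 + 1/2x_3 - 7/6, x_1^2x_3 + 1/4x_1x_3 + 2x_2x_3 - x_3 - 1}.

Buchberger on the second generating set:
h_1 = 72x_2^3 + 24x_1x_3 + 60x_1 - 24x_2 + 36x_3 - 84, LT = x_2^3.
h_2 = -45x_1^2x_3 - 45/4x_1x_3 - 90x_2x_3 + 45x_3 + 45, LT = x_1^2x_3.

The S-polynomials (S(h_1,h_2)) all reduce to 0 modulo the current basis, so we have a Gröbner basis.
Inter-reduce: drop elements whose leading term is divisible by another's, tail-reduce, and make monic.
Reduced Gröbner basis: {x_2^3 + 1/3x_1x_3 + 5/6x_1 - 1/3x_2 + 1/2x_3 - 7/6, x_1^2x_3 + 1/4x_1x_3 + 2x_2x_3 - x_3 - 1}.

Same reduced basis, so the two generating sets span the same ideal.
The same test decides containment: I ⊆ J iff every generator of I reduces to 0 modulo a Gröbner basis of J.

Yes, the ideals are equal.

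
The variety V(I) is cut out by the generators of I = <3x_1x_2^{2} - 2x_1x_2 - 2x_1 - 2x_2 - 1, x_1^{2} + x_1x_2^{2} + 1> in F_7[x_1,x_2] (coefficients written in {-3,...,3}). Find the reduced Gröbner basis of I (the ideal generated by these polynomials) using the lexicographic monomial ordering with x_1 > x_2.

This is the nonlinear analogue of row-reducing a linear system.

f_1 = 3x_1x_2^{2} - 2x_1x_2 - 2x_1 - 2x_2 - 1, LT = x_1x_2^{2}.
f_2 = x_1^{2} + x_1x_2^{2} + 1, LT = x_1^{2}.

S(f_1,f_2): lcm = x_1^{2}x_2^{2}. S = -3x_1^{2}x_2 - 3x_1^{2} - x_1x_2^{4} - 3x_1x_2 + 2x_1 - x_2^{2}.
  reduce S modulo (f_1, f_2):
  remainder -3x_1x_2 + 2x_1 - 3x_2^{3} + x_2^{2} + 3x_2 + 3 ≠ 0; add g_3 = -3x_1x_2 + 2x_1 - 3x_2^{3} + x_2^{2} + 3x_2 + 3 to the basis.

S(f_1,g_3): lcm = x_1x_2^{2}. S = -3x_1 - x_2^{4} - 2x_2^{3} + x_2^{2} - 2x_2 + 2.
  reduce S modulo (f_1, f_2, g_3):
  remainder -3x_1 - x_2^{4} - 2x_2^{3} + x_2^{2} - 2x_2 + 2 ≠ 0; add g_4 = -3x_1 - x_2^{4} - 2x_2^{3} + x_2^{2} - 2x_2 + 2 to the basis.

S(f_1,g_4): lcm = x_1x_2^{2}. S = -3x_1x_2 - 3x_1 + 2x_2^{6} - 3x_2^{5} - 2x_2^{4} - 3x_2^{3} + 3x_2^{2} - 3x_2 + 2.
  reduce S modulo (f_1, f_2, g_3, g_4):
  remainder 2x_2^{6} - 3x_2^{5} + 2x_2^{4} + x_2^{3} - 2x_2^{2} + 2x_2 - 2 ≠ 0; add g_5 = 2x_2^{6} - 3x_2^{5} + 2x_2^{4} + x_2^{3} - 2x_2^{2} + 2x_2 - 2 to the basis.

S(g_3,g_4): lcm = x_1x_2. S = -3x_1 + 2x_2^{5} - 3x_2^{4} - x_2^{3} - x_2^{2} + 2x_2 - 1.
  reduce S modulo (f_1, f_2, g_3, g_4, g_5):
  remainder 2x_2^{5} - 2x_2^{4} + x_2^{3} - 2x_2^{2} - 3x_2 - 3 ≠ 0; add g_6 = 2x_2^{5} - 2x_2^{4} + x_2^{3} - 2x_2^{2} - 3x_2 - 3 to the basis.

The other S-polynomials (S(f_2,g_3), S(f_2,g_4), S(f_1,g_5), S(f_2,g_5), S(g_3,g_5), S(g_4,g_5), S(f_1,g_6), S(f_2,g_6), S(g_3,g_6), S(g_4,g_6), S(g_5,g_6)) all reduce to 0 modulo the current basis, so we have a Gröbner basis.
Inter-reduce: drop elements whose leading term is divisible by another's, tail-reduce, and make monic.

G = {x_1 - 2x_2^{4} + 3x_2^{3} + 2x_2^{2} + 3x_2 - 3, x_2^{5} - x_2^{4} - 3x_2^{3} - x_2^{2} + 2x_2 + 2}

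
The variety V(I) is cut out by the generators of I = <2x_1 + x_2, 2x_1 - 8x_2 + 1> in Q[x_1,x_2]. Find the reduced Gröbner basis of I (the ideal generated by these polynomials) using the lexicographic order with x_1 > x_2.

f_1 = 2x_1 + x_2, LT = x_1.
f_2 = 2x_1 - 8x_2 + 1, LT = x_1.

S(f_1,f_2): lcm = x_1. S = 9/2x_2 - 1/2.
  leading term x_2: no divisor's leading term divides it; move 9/2x_2 to the remainder.
  leading term 1: no divisor's leading term divides it; move -1/2 to the remainder.
  remainder 9/2x_2 - 1/2 ≠ 0; add g_3 = 9/2x_2 - 1/2 to the basis.

The other S-polynomials (S(f_1,g_3), S(f_2,g_3)) all reduce to 0 modulo the current basis, so we have a Gröbner basis.
Inter-reduce: drop elements whose leading term is divisible by another's, tail-reduce, and make monic.

G = {x_1 + 1/18, x_2 - 1/9}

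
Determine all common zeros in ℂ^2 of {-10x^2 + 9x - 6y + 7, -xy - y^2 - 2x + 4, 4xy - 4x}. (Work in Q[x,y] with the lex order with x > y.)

{(1, 1)}

Compute a lex Gröbner basis by Buchberger's algorithm.
f_1 = -10x^2 + 9x - 6y + 7, LT = x^2.
f_2 = -xy - 2x - y^2 + 4, LT = xy.
f_3 = 4xy - 4x, LT = xy.

S(f_1,f_2): lcm = x^2y. S = -2x^2 - xy^2 - 9/10xy + 4x + 3/5y^2 - 7/10y.
  reduce S modulo (f_1, f_2, f_3):
  remainder y^3 - 1/2y^2 - 7/2y + 3 ≠ 0; add h_4 = y^3 - 1/2y^2 - 7/2y + 3 to the basis.

S(f_1,f_3): lcm = x^2y. S = x^2 - 9/10xy + 3/5y^2 - 7/10y.
  reduce S modulo (f_1, f_2, f_3, h_4):
  remainder 27/10x + 3/2y^2 - 13/10y - 29/10 ≠ 0; add h_5 = 27/10x + 3/2y^2 - 13/10y - 29/10 to the basis.

S(f_2,f_3): lcm = xy. S = 3x + y^2 - 4.
  reduce S modulo (f_1, f_2, f_3, h_4, h_5):
  remainder -2/3y^2 + 13/9y - 7/9 ≠ 0; add h_6 = -2/3y^2 + 13/9y - 7/9 to the basis.

S(f_3,h_4): lcm = xy^3. S = -1/2xy^2 + 7/2xy - 3x.
  reduce S modulo (f_1, f_2, f_3, h_4, h_5, h_6):
  remainder -19/24y + 19/24 ≠ 0; add h_7 = -19/24y + 19/24 to the basis.

The other S-polynomials (S(f_1,h_4), S(f_2,h_4), S(f_1,h_5), S(f_2,h_5), S(f_3,h_5), S(h_4,h_5), S(f_1,h_6), S(f_2,h_6), S(f_3,h_6), S(h_4,h_6), S(h_5,h_6), S(f_1,h_7), S(f_2,h_7), S(f_3,h_7), S(h_4,h_7), S(h_5,h_7), S(h_6,h_7)) all reduce to 0 modulo the current basis, so we have a Gröbner basis.
Inter-reduce: drop elements whose leading term is divisible by another's, tail-reduce, and make monic.
Reduced Gröbner basis: {x - 1, y - 1}.

Since the basis is lex-ordered, y - 1 is univariate in y. Its roots are {1}. Back-substituting each root into the other basis elements fixes the other coordinates.
  y = 1: the earlier basis element becomes x - 1 = 0, giving x = 1 — point (1, 1).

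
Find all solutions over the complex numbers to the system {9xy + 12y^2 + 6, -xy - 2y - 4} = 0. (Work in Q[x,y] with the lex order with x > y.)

Compute a lex Gröbner basis by Buchberger's algorithm.
f_1 = 9xy + 12y^2 + 6, LT = xy.
f_2 = -xy - 2y - 4, LT = xy.

S(f_1,f_2): lcm = xy. S = 4/3y^2 - 2y - 10/3.
  leading term y^2: no divisor's leading term divides it; move 4/3y^2 to the remainder.
  leading term y: no divisor's leading term divides it; move -2y to the remainder.
  leading term 1: no divisor's leading term divides it; move -10/3 to the remainder.
  remainder 4/3y^2 - 2y - 10/3 ≠ 0; add h_3 = 4/3y^2 - 2y - 10/3 to the basis.

S(f_1,h_3): lcm = xy^2. S = 3/2xy + 5/2x + 4/3y^3 + 2/3y.
  leading term xy: subtract (1/6)·f_1 from 3/2xy + 5/2x + 4/3y^3 + 2/3y → 5/2x + 4/3y^3 - 2y^2 + 2/3y - 1
  leading term x: no divisor's leading term divides it; move 5/2x to the remainder.
  leading term y^3: subtract (y)·h_3 from 4/3y^3 - 2y^2 + 2/3y - 1 → 4y - 1
  leading term y: no divisor's leading term divides it; move 4y to the remainder.
  leading term 1: no divisor's leading term divides it; move -1 to the remainder.
  remainder 5/2x + 4y - 1 ≠ 0; add h_4 = 5/2x + 4y - 1 to the basis.

S(f_2,h_3): lcm = xy^2. S = 3/2xy + 5/2x + 2y^2 + 4y.
  leading term xy: subtract (1/6)·f_1 from 3/2xy + 5/2x + 2y^2 + 4y → 5/2x + 4y - 1
  leading term x: subtract (1)·h_4 from 5/2x + 4y - 1 → 0
  remainder 0.

S(f_1,h_4): lcm = xy. S = -4/15y^2 + 2/5y + 2/3.
  leading term y^2: subtract (-1/5)·h_3 from -4/15y^2 + 2/5y + 2/3 → 0
  remainder 0.

S(f_2,h_4): lcm = xy. S = -8/5y^2 + 12/5y + 4.
  leading term y^2: subtract (-6/5)·h_3 from -8/5y^2 + 12/5y + 4 → 0
  remainder 0.

S(h_3,h_4): leading monomials are coprime, so the S-polynomial reduces to 0 (Buchberger's first criterion).
Every S-polynomial of the final basis reduces to 0, so we have a Gröbner basis.
Inter-reduce: drop elements whose leading term is divisible by another's, tail-reduce, and make monic.
Reduced Gröbner basis: {x + 8/5y - 2/5, y^2 - 3/2y - 5/2}.

A lex Gröbner basis eliminates variables successively. Here y^2 - 3/2y - 5/2 depends only on y, with roots {-1, 5/2}; lifting each root through the earlier basis elements recovers the full solutions.
  y = -1: the earlier basis element becomes x - 2 = 0, giving x = 2 — point (2, -1).
  y = 5/2: the earlier basis element becomes x + 18/5 = 0, giving x = -18/5 — point (-18/5, 5/2).
Each listed point satisfies every original equation (direct substitution).

{(2, -1), (-18/5, 5/2)}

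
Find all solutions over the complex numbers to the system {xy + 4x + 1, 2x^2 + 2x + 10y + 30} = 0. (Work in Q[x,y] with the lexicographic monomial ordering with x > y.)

Compute a lex Gröbner basis by Buchberger's algorithm.
f_1 = xy + 4x + 1, LT = xy.
f_2 = 2x^2 + 2x + 10y + 30, LT = x^2.

S(f_1,f_2): lcm = x^2y. S = 4x^2 - xy + x - 5y^2 - 15y.
  leading term x^2: subtract (2)·f_2 from 4x^2 - xy + x - 5y^2 - 15y → -xy - 3x - 5y^2 - 35y - 60
  leading term xy: subtract (-1)·f_1 from -xy - 3x - 5y^2 - 35y - 60 → x - 5y^2 - 35y - 59
  leading term x: no divisor's leading term divides it; move x to the remainder.
  leading term y^2: no divisor's leading term divides it; move -5y^2 to the remainder.
  leading term y: no divisor's leading term divides it; move -35y to the remainder.
  leading term 1: no divisor's leading term divides it; move -59 to the remainder.
  remainder x - 5y^2 - 35y - 59 ≠ 0; add h_3 = x - 5y^2 - 35y - 59 to the basis.

S(f_1,h_3): lcm = xy. S = 4x + 5y^3 + 35y^2 + 59y + 1.
  leading term x: subtract (4)·h_3 from 4x + 5y^3 + 35y^2 + 59y + 1 → 5y^3 + 55y^2 + 199y + 237
  leading term y^3: no divisor's leading term divides it; move 5y^3 to the remainder.
  leading term y^2: no divisor's leading term divides it; move 55y^2 to the remainder.
  leading term y: no divisor's leading term divides it; move 199y to the remainder.
  leading term 1: no divisor's leading term divides it; move 237 to the remainder.
  remainder 5y^3 + 55y^2 + 199y + 237 ≠ 0; add h_4 = 5y^3 + 55y^2 + 199y + 237 to the basis.

The other S-polynomials (S(f_2,h_3), S(f_1,h_4), S(f_2,h_4), S(h_3,h_4)) all reduce to 0 modulo the current basis, so we have a Gröbner basis.
Inter-reduce: drop elements whose leading term is divisible by another's, tail-reduce, and make monic.
Reduced Gröbner basis: {x - 5y^2 - 35y - 59, y^3 + 11y^2 + 199/5y + 237/5}.

The lex basis is triangular: the last element involves only y. Solving y^3 + 11y^2 + 199/5y + 237/5 = 0 gives y ∈ {-3, -4 - sqrt(5)/5, -4 + sqrt(5)/5}; substituting each value into the earlier elements determines the remaining variables.
  y = -3: the earlier basis element becomes x + 1 = 0, giving x = -1 — point (-1, -3).
  y = -4 - sqrt(5)/5: the earlier basis element becomes x - sqrt(5) = 0, giving x = sqrt(5) — point (sqrt(5), -4 - sqrt(5)/5).
  y = -4 + sqrt(5)/5: the earlier basis element becomes x + sqrt(5) = 0, giving x = -sqrt(5) — point (-sqrt(5), -4 + sqrt(5)/5).
Each listed point satisfies every original equation (direct substitution).

{(-1, -3), (sqrt(5), -4 - sqrt(5)/5), (-sqrt(5), -4 + sqrt(5)/5)}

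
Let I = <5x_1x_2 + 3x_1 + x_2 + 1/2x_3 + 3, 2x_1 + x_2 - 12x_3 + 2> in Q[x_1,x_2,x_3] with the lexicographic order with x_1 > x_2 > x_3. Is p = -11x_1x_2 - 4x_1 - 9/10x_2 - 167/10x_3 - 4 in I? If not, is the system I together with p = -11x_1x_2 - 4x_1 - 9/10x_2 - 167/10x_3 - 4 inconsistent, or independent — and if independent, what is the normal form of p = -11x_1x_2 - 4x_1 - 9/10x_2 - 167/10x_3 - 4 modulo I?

-11x_1x_2 - 4x_1 - 9/10x_2 - 167/10x_3 - 4 lies in I (it reduces to 0).

First compute the reduced Gröbner basis of I by Buchberger's algorithm.
f_1 = 5x_1x_2 + 3x_1 + x_2 + 1/2x_3 + 3, LT = x_1x_2.
f_2 = 2x_1 + x_2 - 12x_3 + 2, LT = x_1.

S(f_1,f_2): lcm = x_1x_2. S = 3/5x_1 - 1/2x_2^2 + 6x_2x_3 - 4/5x_2 + 1/10x_3 + 3/5.
  leading term x_1: subtract (3/10)·f_2 from 3/5x_1 - 1/2x_2^2 + 6x_2x_3 - 4/5x_2 + 1/10x_3 + 3/5 → -1/2x_2^2 + 6x_2x_3 - 11/10x_2 + 37/10x_3
  leading term x_2^2: no divisor's leading term divides it; move -1/2x_2^2 to the remainder.
  leading term x_2x_3: no divisor's leading term divides it; move 6x_2x_3 to the remainder.
  leading term x_2: no divisor's leading term divides it; move -11/10x_2 to the remainder.
  leading term x_3: no divisor's leading term divides it; move 37/10x_3 to the remainder.
  remainder -1/2x_2^2 + 6x_2x_3 - 11/10x_2 + 37/10x_3 ≠ 0; add h_3 = -1/2x_2^2 + 6x_2x_3 - 11/10x_2 + 37/10x_3 to the basis.

S(f_1,h_3): lcm = x_1x_2^2. S = 12x_1x_2x_3 - 8/5x_1x_2 + 37/5x_1x_3 + 1/5x_2^2 + 1/10x_2x_3 + 3/5x_2.
  leading term x_1x_2x_3: subtract (12/5x_3)·f_1 from 12x_1x_2x_3 - 8/5x_1x_2 + 37/5x_1x_3 + 1/5x_2^2 + 1/10x_2x_3 + 3/5x_2 → -8/5x_1x_2 + 1/5x_1x_3 + 1/5x_2^2 - 23/10x_2x_3 + 3/5x_2 - 6/5x_3^2 - 36/5x_3
  leading term x_1x_2: subtract (-8/25)·f_1 from -8/5x_1x_2 + 1/5x_1x_3 + 1/5x_2^2 - 23/10x_2x_3 + 3/5x_2 - 6/5x_3^2 - 36/5x_3 → 1/5x_1x_3 + 24/25x_1 + 1/5x_2^2 - 23/10x_2x_3 + 23/25x_2 - 6/5x_3^2 - 176/25x_3 + 24/25
  leading term x_1x_3: subtract (1/10x_3)·f_2 from 1/5x_1x_3 + 24/25x_1 + 1/5x_2^2 - 23/10x_2x_3 + 23/25x_2 - 6/5x_3^2 - 176/25x_3 + 24/25 → 24/25x_1 + 1/5x_2^2 - 12/5x_2x_3 + 23/25x_2 - 181/25x_3 + 24/25
  leading term x_1: subtract (12/25)·f_2 from 24/25x_1 + 1/5x_2^2 - 12/5x_2x_3 + 23/25x_2 - 181/25x_3 + 24/25 → 1/5x_2^2 - 12/5x_2x_3 + 11/25x_2 - 37/25x_3
  leading term x_2^2: subtract (-2/5)·h_3 from 1/5x_2^2 - 12/5x_2x_3 + 11/25x_2 - 37/25x_3 → 0
  remainder 0.

S(f_2,h_3): leading monomials are coprime, so the S-polynomial reduces to 0 (Buchberger's first criterion).
Every S-polynomial of the final basis reduces to 0, so we have a Gröbner basis.
Inter-reduce: drop elements whose leading term is divisible by another's, tail-reduce, and make monic.
Reduced Gröbner basis: {x_1 + 1/2x_2 - 6x_3 + 1, x_2^2 - 12x_2x_3 + 11/5x_2 - 37/5x_3}.
Label its elements g_1 = x_1 + 1/2x_2 - 6x_3 + 1, g_2 = x_2^2 - 12x_2x_3 + 11/5x_2 - 37/5x_3.

Reduce p = -11x_1x_2 - 4x_1 - 9/10x_2 - 167/10x_3 - 4 modulo G:
  leading term x_1x_2: subtract (-11x_2)·g_1 from -11x_1x_2 - 4x_1 - 9/10x_2 - 167/10x_3 - 4 → -4x_1 + 11/2x_2^2 - 66x_2x_3 + 101/10x_2 - 167/10x_3 - 4
  leading term x_1: subtract (-4)·g_1 from -4x_1 + 11/2x_2^2 - 66x_2x_3 + 101/10x_2 - 167/10x_3 - 4 → 11/2x_2^2 - 66x_2x_3 + 121/10x_2 - 407/10x_3
  leading term x_2^2: subtract (11/2)·g_2 from 11/2x_2^2 - 66x_2x_3 + 121/10x_2 - 407/10x_3 → 0
  normal form = 0.
Since the normal form is 0, p ∈ I.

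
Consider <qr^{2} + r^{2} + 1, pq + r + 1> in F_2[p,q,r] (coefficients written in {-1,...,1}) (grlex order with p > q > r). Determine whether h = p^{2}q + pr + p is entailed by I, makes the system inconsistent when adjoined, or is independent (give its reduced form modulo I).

p^{2}q + pr + p lies in I (it reduces to 0).

First compute the reduced Gröbner basis of I by Buchberger's algorithm.
f_1 = qr^{2} + r^{2} + 1, LT = qr^{2}.
f_2 = pq + r + 1, LT = pq.

S(f_1,f_2): lcm = pqr^{2}. S = pr^{2} + r^{3} + r^{2} + p.
  reduce S modulo (f_1, f_2):
  remainder pr^{2} + r^{3} + r^{2} + p ≠ 0; add k_3 = pr^{2} + r^{3} + r^{2} + p to the basis.

The other S-polynomials (S(f_1,k_3), S(f_2,k_3)) all reduce to 0 modulo the current basis, so we have a Gröbner basis.
Inter-reduce: drop elements whose leading term is divisible by another's, tail-reduce, and make monic.
Reduced Gröbner basis: {pr^{2} + r^{3} + r^{2} + p, qr^{2} + r^{2} + 1, pq + r + 1}.
Label its elements g_1 = pr^{2} + r^{3} + r^{2} + p, g_2 = qr^{2} + r^{2} + 1, g_3 = pq + r + 1.

Reduce h = p^{2}q + pr + p modulo G:
  leading term p^{2}q: subtract (p)·g_3 from p^{2}q + pr + p → 0
  normal form = 0.
Since the normal form is 0, h ∈ I.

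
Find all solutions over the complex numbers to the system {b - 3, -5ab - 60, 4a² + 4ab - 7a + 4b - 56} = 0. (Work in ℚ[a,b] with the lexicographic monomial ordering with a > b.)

{(-4, 3)}

Compute a lex Gröbner basis by Buchberger's algorithm.
f_1 = b - 3, LT = b.
f_2 = -5ab - 60, LT = ab.
f_3 = 4a² + 4ab - 7a + 4b - 56, LT = a².

S(f_1,f_2): lcm = ab. S = -3a - 12.
  leading term a: no divisor's leading term divides it; move -3a to the remainder.
  leading term 1: no divisor's leading term divides it; move -12 to the remainder.
  remainder -3a - 12 ≠ 0; add h_4 = -3a - 12 to the basis.

The other S-polynomials (S(f_1,f_3), S(f_2,f_3), S(f_1,h_4), S(f_2,h_4), S(f_3,h_4)) all reduce to 0 modulo the current basis, so we have a Gröbner basis.
Inter-reduce: drop elements whose leading term is divisible by another's, tail-reduce, and make monic.
Reduced Gröbner basis: {a + 4, b - 3}.

A lex Gröbner basis eliminates variables successively. Here b - 3 depends only on b, with roots {3}; lifting each root through the earlier basis elements recovers the full solutions.
  b = 3: the earlier basis element becomes a + 4 = 0, giving a = -4 — point (-4, 3).
Substituting each solution back into the original system confirms all equations vanish.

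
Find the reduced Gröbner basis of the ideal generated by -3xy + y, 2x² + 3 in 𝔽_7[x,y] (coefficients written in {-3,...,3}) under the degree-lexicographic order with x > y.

Buchberger's algorithm terminates because the ascending chain of leading-term ideals stabilizes.

f_1 = -3xy + y, LT = xy.
f_2 = 2x² + 3, LT = x².

S(f_1,f_2): lcm = x²y. S = 2xy + 2y.
  reduce S modulo (f_1, f_2):
  remainder -2y ≠ 0; add g_3 = -2y to the basis.

The other S-polynomials (S(f_1,g_3), S(f_2,g_3)) all reduce to 0 modulo the current basis, so we have a Gröbner basis.
Inter-reduce: drop elements whose leading term is divisible by another's, tail-reduce, and make monic.

G = {x² - 2, y}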